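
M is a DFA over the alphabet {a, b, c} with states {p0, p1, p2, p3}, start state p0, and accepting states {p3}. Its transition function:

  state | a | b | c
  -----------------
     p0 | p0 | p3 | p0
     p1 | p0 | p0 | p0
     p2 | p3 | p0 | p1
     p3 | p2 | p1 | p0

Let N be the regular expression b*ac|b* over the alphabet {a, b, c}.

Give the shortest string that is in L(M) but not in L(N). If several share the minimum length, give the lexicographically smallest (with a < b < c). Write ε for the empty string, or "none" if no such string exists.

ab

The string ab is accepted by M but not by N.
No shorter string lies in the difference, and ab is the lexicographically first length-2 string in L(M) \ L(N).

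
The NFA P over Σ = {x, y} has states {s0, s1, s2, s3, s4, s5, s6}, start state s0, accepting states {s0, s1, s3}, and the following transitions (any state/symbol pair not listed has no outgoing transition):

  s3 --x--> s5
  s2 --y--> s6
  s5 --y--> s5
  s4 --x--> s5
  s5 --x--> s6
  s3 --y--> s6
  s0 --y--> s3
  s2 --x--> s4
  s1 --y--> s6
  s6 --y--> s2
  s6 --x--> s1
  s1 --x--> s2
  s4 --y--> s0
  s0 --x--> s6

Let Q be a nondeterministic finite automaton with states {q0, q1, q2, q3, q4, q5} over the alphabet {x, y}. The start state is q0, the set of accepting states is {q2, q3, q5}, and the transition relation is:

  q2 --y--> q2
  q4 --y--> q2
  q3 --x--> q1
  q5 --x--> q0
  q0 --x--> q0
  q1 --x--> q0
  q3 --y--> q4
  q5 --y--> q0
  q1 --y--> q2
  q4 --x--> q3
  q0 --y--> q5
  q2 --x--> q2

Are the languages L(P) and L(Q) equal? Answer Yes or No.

No

The empty string ε is accepted by P but rejected by Q.
So L(P) ≠ L(Q).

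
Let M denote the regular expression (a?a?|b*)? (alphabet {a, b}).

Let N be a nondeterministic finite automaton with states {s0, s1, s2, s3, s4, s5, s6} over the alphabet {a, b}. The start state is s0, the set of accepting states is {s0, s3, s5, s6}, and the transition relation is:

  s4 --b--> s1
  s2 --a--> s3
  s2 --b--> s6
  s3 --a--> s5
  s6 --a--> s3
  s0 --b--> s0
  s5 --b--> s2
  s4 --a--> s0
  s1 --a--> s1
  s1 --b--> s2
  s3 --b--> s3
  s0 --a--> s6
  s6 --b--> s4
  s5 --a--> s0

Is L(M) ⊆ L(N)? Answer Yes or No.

Yes

Converting the expression M to a DFA (subset construction, then merging equivalent states) gives the minimal DFA with states {m0, m1, m2, m3, m4}, start state m0, accepting states {m0, m1, m2, m3} and transitions m0: a→m1, b→m2; m1: a→m3, b→m4; m2: a→m4, b→m2; m3: a→m4, b→m4; m4: a→m4, b→m4.
Exploring the product automaton M × N from the start pair (m0, s0), following both machines on each input symbol, reaches 11 state pairs: (m0, s0), (m1, s6), (m2, s0), (m3, s3), (m4, s4), (m4, s6), (m4, s5), (m4, s3), (m4, s0), (m4, s1), (m4, s2).
M accepts in {m0, m1, m2, m3} and N accepts in {s0, s3, s5, s6}. The reachable pairs whose M-component is accepting are (m0, s0), (m1, s6), (m2, s0), (m3, s3); in each of them the N-component is accepting too, so the product for L(M) \ L(N) (M-component accepting, N-component rejecting) has no reachable accepting pair and the difference is empty.
Hence every string in L(M) is also in L(N).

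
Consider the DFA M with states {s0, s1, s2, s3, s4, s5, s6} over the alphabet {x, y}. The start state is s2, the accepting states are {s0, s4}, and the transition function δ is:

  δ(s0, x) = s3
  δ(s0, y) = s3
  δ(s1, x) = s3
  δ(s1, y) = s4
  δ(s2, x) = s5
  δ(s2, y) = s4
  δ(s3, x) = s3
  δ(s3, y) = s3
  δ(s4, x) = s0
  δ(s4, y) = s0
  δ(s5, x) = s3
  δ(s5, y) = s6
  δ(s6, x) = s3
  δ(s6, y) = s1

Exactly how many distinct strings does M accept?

The useful subgraph on states {s0, s1, s2, s4, s5, s6} is acyclic, so L(M) is finite; the longest accepting path visits 6 useful states, giving maximum string length 5.
Counting accepting paths from s2 by length: 1 of length 1, 2 of length 2, 1 of length 4, 2 of length 5. Total 6.

6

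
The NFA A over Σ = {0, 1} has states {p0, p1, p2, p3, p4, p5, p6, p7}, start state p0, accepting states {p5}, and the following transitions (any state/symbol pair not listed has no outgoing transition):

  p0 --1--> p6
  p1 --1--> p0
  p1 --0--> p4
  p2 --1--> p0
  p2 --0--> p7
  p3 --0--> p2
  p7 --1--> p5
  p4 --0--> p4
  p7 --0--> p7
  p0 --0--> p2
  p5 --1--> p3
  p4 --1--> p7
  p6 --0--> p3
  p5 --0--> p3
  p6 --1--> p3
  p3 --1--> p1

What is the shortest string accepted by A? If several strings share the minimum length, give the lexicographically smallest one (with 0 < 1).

001

A breadth-first search from p0 reaches an accepting state first via the path p0 → p2 → p7 → p5 on input 001.
No string of length < 3 is accepted (BFS exhausts all shorter strings without reaching an accepting state), and 001 is the lexicographically least accepting string of length 3.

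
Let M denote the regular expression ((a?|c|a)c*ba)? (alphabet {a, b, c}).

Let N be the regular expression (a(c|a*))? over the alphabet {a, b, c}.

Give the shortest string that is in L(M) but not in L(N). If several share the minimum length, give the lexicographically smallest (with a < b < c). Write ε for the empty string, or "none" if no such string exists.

ba

The string ba is accepted by M but not by N.
No shorter string lies in the difference, and ba is the lexicographically first length-2 string in L(M) \ L(N).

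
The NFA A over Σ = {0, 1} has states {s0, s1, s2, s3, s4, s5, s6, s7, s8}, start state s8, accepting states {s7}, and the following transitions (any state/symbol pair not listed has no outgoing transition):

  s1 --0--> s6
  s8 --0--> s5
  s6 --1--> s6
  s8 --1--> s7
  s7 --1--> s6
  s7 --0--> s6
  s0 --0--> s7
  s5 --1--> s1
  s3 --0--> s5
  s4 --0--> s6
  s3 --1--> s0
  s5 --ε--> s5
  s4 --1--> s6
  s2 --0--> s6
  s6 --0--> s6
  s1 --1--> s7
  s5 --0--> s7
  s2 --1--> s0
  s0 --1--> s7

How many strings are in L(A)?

The useful subgraph on states {s1, s5, s7, s8} is acyclic, so L(A) is finite; the longest accepting path visits 4 useful states, giving maximum string length 3.
Counting accepting paths from s8 by length: 1 of length 1, 1 of length 2, 1 of length 3. Total 3.

3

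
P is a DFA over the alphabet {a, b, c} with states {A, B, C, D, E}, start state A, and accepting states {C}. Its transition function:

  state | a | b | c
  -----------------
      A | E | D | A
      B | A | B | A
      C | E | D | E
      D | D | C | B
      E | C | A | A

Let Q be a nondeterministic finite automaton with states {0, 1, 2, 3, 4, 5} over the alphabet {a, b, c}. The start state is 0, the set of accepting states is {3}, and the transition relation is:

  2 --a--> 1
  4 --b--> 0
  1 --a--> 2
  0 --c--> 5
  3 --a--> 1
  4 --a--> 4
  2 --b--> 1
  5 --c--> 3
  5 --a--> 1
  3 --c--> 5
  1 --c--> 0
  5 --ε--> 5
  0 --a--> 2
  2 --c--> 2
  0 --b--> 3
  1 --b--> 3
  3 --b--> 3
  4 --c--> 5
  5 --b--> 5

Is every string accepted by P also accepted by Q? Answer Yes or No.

The string aa is in L(P) but not in L(Q).
So L(P) ⊄ L(Q).

No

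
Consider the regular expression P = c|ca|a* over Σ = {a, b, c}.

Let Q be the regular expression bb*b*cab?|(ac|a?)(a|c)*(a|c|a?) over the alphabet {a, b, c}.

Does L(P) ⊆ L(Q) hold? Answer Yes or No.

Yes

Converting the expression P to a DFA (subset construction, then merging equivalent states) gives the minimal DFA with states {p0, p1, p2, p3, p4}, start state p0, accepting states {p0, p1, p3, p4} and transitions p0: a→p1, b→p2, c→p3; p1: a→p1, b→p2, c→p2; p2: a→p2, b→p2, c→p2; p3: a→p4, b→p2, c→p2; p4: a→p2, b→p2, c→p2.
Converting the expression Q to a DFA (subset construction, then merging equivalent states) gives the minimal DFA with states {q0, q1, q2, q3, q4, q5, q6}, start state q0, accepting states {q0, q1, q5, q6} and transitions q0: a→q1, b→q2, c→q1; q1: a→q1, b→q3, c→q1; q2: a→q3, b→q2, c→q4; q3: a→q3, b→q3, c→q3; q4: a→q5, b→q3, c→q3; q5: a→q3, b→q6, c→q3; q6: a→q3, b→q3, c→q3.
Exploring the product automaton P × Q from the start pair (p0, q0), following both machines on each input symbol, reaches 10 state pairs: (p0, q0), (p1, q1), (p2, q2), (p3, q1), (p2, q3), (p2, q1), (p2, q4), (p4, q1), (p2, q5), (p2, q6).
P accepts in {p0, p1, p3, p4} and Q accepts in {q0, q1, q5, q6}. The reachable pairs whose P-component is accepting are (p0, q0), (p1, q1), (p3, q1), (p4, q1); in each of them the Q-component is accepting too, so the product for L(P) \ L(Q) (P-component accepting, Q-component rejecting) has no reachable accepting pair and the difference is empty.
Hence every string in L(P) is also in L(Q).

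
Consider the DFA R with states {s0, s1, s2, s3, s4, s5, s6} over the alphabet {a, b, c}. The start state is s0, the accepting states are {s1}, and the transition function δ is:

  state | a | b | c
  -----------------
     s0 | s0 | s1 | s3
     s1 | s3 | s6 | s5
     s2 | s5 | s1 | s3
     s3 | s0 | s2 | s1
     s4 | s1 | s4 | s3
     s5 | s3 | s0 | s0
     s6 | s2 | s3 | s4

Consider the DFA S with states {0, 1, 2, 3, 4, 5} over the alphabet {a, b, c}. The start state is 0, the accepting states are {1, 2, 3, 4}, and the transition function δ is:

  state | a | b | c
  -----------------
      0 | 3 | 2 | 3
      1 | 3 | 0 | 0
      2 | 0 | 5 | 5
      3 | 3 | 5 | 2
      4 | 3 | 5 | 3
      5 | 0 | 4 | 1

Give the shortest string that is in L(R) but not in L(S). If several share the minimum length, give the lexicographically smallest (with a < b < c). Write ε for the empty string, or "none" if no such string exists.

The string ab is accepted by R but not by S.
No shorter string lies in the difference, and ab is the lexicographically first length-2 string in L(R) \ L(S).

ab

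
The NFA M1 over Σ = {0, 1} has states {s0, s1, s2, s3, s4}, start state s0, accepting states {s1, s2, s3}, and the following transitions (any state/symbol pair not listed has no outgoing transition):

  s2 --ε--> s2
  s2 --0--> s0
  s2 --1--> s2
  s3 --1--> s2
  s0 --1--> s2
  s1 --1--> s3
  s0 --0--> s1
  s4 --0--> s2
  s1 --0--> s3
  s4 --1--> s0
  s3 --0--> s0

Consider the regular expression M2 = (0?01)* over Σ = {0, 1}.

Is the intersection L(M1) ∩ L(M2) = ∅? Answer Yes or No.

No

The string 01 is accepted by both M1 and M2.
Hence L(M1) ∩ L(M2) ≠ ∅.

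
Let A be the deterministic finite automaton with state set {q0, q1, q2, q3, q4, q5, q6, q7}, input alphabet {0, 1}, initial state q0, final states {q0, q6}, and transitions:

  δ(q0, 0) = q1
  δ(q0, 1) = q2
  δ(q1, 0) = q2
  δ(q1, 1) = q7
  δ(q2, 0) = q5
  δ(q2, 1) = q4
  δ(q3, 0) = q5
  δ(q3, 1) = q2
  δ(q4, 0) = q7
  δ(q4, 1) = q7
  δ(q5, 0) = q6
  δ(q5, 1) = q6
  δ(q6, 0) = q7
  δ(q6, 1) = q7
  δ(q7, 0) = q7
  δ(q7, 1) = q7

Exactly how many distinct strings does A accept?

The useful subgraph on states {q0, q1, q2, q5, q6} is acyclic, so L(A) is finite; the longest accepting path visits 5 useful states, giving maximum string length 4.
Counting accepting paths from q0 by length: 1 of length 0, 2 of length 3, 2 of length 4. Total 5.

5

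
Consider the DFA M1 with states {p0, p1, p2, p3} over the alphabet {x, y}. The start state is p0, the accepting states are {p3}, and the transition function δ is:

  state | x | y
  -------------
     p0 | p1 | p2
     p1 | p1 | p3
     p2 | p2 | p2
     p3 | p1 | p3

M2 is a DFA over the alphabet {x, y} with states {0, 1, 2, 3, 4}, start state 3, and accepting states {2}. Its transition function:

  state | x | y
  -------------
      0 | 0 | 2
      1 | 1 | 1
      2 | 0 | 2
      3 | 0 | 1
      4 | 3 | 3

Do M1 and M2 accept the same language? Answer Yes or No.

Exploring the product automaton M1 × M2 from the start pair (p0, 3), following both machines on each input symbol, reaches 4 state pairs: (p0, 3), (p1, 0), (p2, 1), (p3, 2).
M1 accepts in {p3} and M2 accepts in {2}. In every reachable pair the two components are either both accepting — (p3, 2) — or both non-accepting, so no string is accepted by exactly one of the machines: L(M1) \ L(M2) and L(M2) \ L(M1) are both empty.
Hence every string is accepted by M1 iff it is accepted by M2, and the two languages coincide.

Yes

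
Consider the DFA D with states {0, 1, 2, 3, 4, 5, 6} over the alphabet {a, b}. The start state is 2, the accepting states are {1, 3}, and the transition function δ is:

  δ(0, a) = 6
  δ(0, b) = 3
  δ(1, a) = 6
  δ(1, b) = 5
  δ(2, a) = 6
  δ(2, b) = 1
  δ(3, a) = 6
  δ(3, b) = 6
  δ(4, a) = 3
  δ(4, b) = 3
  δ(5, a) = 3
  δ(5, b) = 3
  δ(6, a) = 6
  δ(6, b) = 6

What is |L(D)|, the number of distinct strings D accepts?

The useful subgraph on states {1, 2, 3, 5} is acyclic, so L(D) is finite; the longest accepting path visits 4 useful states, giving maximum string length 3.
Counting accepting paths from 2 by length: 1 of length 1, 2 of length 3. Total 3.

3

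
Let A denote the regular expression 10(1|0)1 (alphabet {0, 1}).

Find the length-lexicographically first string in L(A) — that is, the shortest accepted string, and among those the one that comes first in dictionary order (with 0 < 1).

1001

By inspection of the expression, no string of length less than 4 matches, and 1001 is the lexicographically first match of length 4.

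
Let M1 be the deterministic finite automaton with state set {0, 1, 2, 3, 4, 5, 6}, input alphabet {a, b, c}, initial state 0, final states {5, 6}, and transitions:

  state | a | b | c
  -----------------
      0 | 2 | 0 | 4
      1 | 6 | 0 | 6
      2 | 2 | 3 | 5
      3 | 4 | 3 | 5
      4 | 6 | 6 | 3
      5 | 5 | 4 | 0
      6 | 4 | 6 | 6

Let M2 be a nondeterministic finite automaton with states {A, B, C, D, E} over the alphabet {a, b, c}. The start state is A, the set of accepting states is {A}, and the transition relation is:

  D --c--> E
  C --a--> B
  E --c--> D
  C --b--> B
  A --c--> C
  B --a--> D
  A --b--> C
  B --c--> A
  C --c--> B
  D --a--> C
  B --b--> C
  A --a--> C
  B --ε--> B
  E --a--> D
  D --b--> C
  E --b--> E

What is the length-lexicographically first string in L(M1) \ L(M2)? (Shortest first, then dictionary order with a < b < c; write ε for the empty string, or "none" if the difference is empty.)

ac

The string ac is accepted by M1 but not by M2.
No shorter string lies in the difference, and ac is the lexicographically first length-2 string in L(M1) \ L(M2).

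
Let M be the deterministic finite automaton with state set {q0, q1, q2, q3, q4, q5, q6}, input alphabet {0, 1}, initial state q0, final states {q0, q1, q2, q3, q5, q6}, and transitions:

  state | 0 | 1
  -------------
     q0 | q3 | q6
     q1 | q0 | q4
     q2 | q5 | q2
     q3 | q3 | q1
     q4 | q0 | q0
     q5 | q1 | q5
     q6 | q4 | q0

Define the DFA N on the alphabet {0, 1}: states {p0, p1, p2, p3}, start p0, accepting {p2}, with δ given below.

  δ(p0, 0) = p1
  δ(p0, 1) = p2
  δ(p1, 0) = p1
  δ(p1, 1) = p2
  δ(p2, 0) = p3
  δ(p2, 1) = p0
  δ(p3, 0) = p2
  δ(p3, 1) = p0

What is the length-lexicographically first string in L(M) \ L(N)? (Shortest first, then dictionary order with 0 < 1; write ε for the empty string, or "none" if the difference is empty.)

ε

The empty string ε is accepted by M but not by N.
Since ε is the unique shortest string, it is the required witness.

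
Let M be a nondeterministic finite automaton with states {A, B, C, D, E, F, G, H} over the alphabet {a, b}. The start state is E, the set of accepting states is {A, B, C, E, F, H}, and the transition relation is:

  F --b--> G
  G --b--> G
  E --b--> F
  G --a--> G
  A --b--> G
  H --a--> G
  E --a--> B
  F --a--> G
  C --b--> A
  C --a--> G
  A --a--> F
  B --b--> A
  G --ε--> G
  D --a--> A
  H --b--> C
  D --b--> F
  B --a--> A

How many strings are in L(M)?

The useful subgraph on states {A, B, E, F} is acyclic, so L(M) is finite; the longest accepting path visits 4 useful states, giving maximum string length 3.
Counting accepting paths from E by length: 1 of length 0, 2 of length 1, 2 of length 2, 2 of length 3. Total 7.

7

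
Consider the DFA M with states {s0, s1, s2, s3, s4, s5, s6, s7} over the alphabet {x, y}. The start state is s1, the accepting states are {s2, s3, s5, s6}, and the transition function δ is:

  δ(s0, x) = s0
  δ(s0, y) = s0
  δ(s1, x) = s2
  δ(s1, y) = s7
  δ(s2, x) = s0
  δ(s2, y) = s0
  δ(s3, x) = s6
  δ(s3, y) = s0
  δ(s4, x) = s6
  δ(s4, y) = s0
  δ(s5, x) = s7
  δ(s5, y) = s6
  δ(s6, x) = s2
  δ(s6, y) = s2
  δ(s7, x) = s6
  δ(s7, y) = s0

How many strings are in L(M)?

4

The useful subgraph on states {s1, s2, s6, s7} is acyclic, so L(M) is finite; the longest accepting path visits 4 useful states, giving maximum string length 3.
Counting accepting paths from s1 by length: 1 of length 1, 1 of length 2, 2 of length 3. Total 4.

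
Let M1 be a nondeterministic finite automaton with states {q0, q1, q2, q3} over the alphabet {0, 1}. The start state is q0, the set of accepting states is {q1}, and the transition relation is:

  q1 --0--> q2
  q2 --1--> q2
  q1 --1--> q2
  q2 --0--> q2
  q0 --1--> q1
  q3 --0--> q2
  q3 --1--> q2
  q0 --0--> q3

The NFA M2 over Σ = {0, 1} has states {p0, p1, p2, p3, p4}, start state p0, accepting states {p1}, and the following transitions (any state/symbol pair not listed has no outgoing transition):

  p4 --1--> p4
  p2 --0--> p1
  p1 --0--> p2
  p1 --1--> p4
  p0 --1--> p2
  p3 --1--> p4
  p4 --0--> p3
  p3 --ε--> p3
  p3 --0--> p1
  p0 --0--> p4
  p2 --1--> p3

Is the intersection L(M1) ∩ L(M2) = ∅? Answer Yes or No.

Yes

Exploring the product automaton M1 × M2 from the start pair (q0, p0), following both machines on each input symbol, reaches 7 state pairs: (q0, p0), (q3, p4), (q1, p2), (q2, p3), (q2, p4), (q2, p1), (q2, p2).
M1 accepts in {q1} and M2 accepts in {p1}; no reachable pair has both components accepting, so no string drives both machines to acceptance simultaneously and L(M1) ∩ L(M2) = ∅.
So no string is accepted by both, and the intersection is empty.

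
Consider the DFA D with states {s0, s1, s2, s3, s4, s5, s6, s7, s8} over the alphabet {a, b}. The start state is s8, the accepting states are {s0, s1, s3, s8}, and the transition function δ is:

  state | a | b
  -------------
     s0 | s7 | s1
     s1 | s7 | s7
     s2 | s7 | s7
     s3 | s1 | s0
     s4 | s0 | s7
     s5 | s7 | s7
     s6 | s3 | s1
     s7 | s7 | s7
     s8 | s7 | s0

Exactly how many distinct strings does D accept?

3

The useful subgraph on states {s0, s1, s8} is acyclic, so L(D) is finite; the longest accepting path visits 3 useful states, giving maximum string length 2.
Counting accepting paths from s8 by length: 1 of length 0, 1 of length 1, 1 of length 2. Total 3.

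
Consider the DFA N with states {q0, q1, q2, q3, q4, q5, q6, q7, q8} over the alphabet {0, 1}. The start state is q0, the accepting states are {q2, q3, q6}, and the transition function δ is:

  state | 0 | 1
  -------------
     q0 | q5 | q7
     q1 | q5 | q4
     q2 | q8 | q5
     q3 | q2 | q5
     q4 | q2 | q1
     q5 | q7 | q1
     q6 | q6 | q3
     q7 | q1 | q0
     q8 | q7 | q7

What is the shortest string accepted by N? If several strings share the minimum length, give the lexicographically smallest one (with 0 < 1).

0110

A breadth-first search from q0 reaches an accepting state first via the path q0 → q5 → q1 → q4 → q2 on input 0110.
No string of length < 4 is accepted (BFS exhausts all shorter strings without reaching an accepting state), and 0110 is the lexicographically least accepting string of length 4.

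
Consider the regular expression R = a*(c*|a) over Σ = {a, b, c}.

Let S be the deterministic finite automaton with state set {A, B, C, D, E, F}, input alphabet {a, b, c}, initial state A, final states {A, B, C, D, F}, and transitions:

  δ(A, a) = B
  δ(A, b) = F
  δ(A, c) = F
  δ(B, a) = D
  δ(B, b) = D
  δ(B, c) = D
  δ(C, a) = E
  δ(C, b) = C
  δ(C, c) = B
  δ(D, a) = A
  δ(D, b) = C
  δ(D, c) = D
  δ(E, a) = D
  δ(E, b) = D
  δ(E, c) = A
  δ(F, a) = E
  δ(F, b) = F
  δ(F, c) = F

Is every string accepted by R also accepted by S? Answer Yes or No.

Converting the expression R to a DFA (subset construction, then merging equivalent states) gives the minimal DFA with states {r0, r1, r2}, start state r0, accepting states {r0, r2} and transitions r0: a→r0, b→r1, c→r2; r1: a→r1, b→r1, c→r1; r2: a→r1, b→r1, c→r2.
Exploring the product automaton R × S from the start pair (r0, A), following both machines on each input symbol, reaches 11 state pairs: (r0, A), (r0, B), (r1, F), (r2, F), (r0, D), (r1, D), (r2, D), (r1, E), (r1, C), (r1, A), (r1, B).
R accepts in {r0, r2} and S accepts in {A, B, C, D, F}. The reachable pairs whose R-component is accepting are (r0, A), (r0, B), (r2, F), (r0, D), (r2, D); in each of them the S-component is accepting too, so the product for L(R) \ L(S) (R-component accepting, S-component rejecting) has no reachable accepting pair and the difference is empty.
Hence every string in L(R) is also in L(S).

Yes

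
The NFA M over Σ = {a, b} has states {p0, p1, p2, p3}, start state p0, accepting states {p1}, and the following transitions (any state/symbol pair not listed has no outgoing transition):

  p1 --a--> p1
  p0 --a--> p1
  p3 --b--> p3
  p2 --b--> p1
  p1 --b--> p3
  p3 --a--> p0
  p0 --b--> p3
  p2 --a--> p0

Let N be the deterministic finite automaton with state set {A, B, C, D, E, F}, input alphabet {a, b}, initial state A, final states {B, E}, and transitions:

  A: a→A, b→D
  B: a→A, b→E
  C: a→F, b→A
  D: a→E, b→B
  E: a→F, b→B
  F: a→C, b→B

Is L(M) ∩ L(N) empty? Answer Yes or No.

Exploring the product automaton M × N from the start pair (p0, A), following both machines on each input symbol, reaches 10 state pairs: (p0, A), (p1, A), (p3, D), (p0, E), (p3, B), (p1, F), (p3, E), (p1, C), (p0, F), (p3, A).
M accepts in {p1} and N accepts in {B, E}; no reachable pair has both components accepting, so no string drives both machines to acceptance simultaneously and L(M) ∩ L(N) = ∅.
So no string is accepted by both, and the intersection is empty.

Yes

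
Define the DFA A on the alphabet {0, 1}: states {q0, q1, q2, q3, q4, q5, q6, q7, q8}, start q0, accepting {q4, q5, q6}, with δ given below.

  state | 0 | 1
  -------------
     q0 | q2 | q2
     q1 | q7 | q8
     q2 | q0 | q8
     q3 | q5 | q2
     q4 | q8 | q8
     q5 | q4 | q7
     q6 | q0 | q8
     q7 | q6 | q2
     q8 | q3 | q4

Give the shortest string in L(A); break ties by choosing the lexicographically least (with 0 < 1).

A breadth-first search from q0 reaches an accepting state first via the path q0 → q2 → q8 → q4 on input 011.
No string of length < 3 is accepted (BFS exhausts all shorter strings without reaching an accepting state), and 011 is the lexicographically least accepting string of length 3.

011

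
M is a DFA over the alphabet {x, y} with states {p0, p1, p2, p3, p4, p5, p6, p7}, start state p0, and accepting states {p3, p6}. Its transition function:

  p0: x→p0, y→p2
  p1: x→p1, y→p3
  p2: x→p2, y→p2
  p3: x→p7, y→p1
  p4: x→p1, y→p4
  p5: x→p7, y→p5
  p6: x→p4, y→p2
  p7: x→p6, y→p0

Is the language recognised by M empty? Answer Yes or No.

The states reachable from the start state are {p0, p2}.
None of the accepting states {p3, p6} is reachable, so no string is accepted and L(M) = ∅.

Yes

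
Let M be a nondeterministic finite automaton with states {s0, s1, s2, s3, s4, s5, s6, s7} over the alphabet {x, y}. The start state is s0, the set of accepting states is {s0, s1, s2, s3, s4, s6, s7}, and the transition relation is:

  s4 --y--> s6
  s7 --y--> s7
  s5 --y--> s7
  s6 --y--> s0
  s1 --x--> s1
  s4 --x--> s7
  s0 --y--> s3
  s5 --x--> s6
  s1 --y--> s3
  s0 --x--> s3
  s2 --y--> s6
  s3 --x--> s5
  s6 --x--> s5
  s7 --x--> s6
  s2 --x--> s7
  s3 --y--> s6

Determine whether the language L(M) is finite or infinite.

infinite

State s0 is reachable from the start and can reach an accepting state, and it lies on the cycle s0 → s3 → s5 → s6 → s0.
Traversing that cycle any number of times yields accepted strings of unbounded length, so the language is infinite.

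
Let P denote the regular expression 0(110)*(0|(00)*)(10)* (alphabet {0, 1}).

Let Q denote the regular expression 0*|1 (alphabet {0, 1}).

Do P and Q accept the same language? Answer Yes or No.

No

The string 010 is accepted by P but rejected by Q.
So L(P) ≠ L(Q).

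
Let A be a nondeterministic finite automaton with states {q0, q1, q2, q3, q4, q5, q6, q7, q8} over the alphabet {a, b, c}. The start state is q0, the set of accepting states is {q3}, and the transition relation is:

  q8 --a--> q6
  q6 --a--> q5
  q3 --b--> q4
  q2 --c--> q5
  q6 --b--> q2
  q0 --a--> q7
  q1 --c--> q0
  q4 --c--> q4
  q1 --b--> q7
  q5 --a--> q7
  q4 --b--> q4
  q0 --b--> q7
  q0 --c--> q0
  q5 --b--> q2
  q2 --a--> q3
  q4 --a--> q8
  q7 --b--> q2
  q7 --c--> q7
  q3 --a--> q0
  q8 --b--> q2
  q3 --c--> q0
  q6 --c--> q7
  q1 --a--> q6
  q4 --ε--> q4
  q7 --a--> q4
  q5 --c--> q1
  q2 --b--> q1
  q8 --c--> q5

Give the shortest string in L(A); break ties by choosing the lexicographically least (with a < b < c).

A breadth-first search from q0 reaches an accepting state first via the path q0 → q7 → q2 → q3 on input aba.
No string of length < 3 is accepted (BFS exhausts all shorter strings without reaching an accepting state), and aba is the lexicographically least accepting string of length 3.

aba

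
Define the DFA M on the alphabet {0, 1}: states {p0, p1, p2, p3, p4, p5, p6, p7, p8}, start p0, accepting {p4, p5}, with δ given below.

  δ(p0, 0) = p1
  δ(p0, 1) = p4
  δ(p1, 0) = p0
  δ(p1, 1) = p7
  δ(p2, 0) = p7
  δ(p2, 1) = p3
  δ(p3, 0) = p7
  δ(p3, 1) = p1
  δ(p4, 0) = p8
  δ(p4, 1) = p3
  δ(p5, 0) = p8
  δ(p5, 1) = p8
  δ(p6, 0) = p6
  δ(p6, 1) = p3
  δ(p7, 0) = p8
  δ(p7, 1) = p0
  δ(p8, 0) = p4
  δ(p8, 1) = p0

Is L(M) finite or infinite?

infinite

State p0 is reachable from the start and can reach an accepting state, and it lies on the cycle p0 → p1 → p0.
Traversing that cycle any number of times yields accepted strings of unbounded length, so the language is infinite.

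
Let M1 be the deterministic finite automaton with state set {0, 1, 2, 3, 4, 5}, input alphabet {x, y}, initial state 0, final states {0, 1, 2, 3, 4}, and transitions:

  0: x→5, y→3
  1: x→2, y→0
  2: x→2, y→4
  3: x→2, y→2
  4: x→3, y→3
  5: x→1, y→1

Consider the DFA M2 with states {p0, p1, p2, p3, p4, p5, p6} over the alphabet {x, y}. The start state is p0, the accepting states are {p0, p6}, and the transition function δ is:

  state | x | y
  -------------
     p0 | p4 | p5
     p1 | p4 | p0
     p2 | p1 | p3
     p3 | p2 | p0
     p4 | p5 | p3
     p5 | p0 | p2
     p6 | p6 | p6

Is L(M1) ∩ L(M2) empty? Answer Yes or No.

No

The empty string ε is accepted by both M1 and M2.
Hence L(M1) ∩ L(M2) ≠ ∅.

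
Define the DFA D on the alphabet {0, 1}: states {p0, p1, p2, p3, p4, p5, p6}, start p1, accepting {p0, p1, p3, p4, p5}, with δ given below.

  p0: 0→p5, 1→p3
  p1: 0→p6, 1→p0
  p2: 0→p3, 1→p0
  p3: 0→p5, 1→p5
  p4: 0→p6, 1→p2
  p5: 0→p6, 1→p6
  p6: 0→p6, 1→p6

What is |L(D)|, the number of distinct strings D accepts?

6

The useful subgraph on states {p0, p1, p3, p5} is acyclic, so L(D) is finite; the longest accepting path visits 4 useful states, giving maximum string length 3.
Counting accepting paths from p1 by length: 1 of length 0, 1 of length 1, 2 of length 2, 2 of length 3. Total 6.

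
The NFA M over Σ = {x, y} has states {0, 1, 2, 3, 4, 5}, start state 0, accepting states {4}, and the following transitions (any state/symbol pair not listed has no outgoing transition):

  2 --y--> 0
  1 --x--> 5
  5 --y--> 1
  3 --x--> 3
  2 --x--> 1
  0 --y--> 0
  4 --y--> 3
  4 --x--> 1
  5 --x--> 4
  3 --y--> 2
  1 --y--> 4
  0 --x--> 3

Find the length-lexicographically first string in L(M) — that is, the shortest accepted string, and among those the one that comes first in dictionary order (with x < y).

A breadth-first search from 0 reaches an accepting state first via the path 0 → 3 → 2 → 1 → 4 on input xyxy.
No string of length < 4 is accepted (BFS exhausts all shorter strings without reaching an accepting state), and xyxy is the lexicographically least accepting string of length 4.

xyxy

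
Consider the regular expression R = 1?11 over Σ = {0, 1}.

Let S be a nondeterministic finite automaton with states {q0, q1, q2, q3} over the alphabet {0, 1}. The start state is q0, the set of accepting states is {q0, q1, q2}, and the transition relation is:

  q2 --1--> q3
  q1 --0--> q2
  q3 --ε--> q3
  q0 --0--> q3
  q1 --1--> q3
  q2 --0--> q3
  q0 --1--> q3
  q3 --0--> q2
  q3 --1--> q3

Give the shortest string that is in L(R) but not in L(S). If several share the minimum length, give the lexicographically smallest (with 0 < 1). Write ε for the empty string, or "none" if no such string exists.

The string 11 is accepted by R but not by S.
No shorter string lies in the difference, and 11 is the lexicographically first length-2 string in L(R) \ L(S).

11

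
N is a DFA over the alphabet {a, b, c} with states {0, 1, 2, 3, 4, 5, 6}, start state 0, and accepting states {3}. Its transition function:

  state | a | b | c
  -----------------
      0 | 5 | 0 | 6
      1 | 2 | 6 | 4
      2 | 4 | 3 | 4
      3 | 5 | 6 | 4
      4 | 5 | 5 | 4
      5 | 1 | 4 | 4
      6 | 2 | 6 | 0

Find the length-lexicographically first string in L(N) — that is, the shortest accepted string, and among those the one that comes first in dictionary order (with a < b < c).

A breadth-first search from 0 reaches an accepting state first via the path 0 → 6 → 2 → 3 on input cab.
No string of length < 3 is accepted (BFS exhausts all shorter strings without reaching an accepting state), and cab is the lexicographically least accepting string of length 3.

cab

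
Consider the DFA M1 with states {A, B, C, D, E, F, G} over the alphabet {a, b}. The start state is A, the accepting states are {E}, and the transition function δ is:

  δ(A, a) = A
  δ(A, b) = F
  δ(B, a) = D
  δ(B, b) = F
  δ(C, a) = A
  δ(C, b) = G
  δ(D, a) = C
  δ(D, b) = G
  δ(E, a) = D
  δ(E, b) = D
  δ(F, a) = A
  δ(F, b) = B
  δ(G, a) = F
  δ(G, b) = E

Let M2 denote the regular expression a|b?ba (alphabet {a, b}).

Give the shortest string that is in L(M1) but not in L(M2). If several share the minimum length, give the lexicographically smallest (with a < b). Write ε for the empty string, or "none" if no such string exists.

The string bbabb is accepted by M1 but not by M2.
No shorter string lies in the difference, and bbabb is the lexicographically first length-5 string in L(M1) \ L(M2).

bbabb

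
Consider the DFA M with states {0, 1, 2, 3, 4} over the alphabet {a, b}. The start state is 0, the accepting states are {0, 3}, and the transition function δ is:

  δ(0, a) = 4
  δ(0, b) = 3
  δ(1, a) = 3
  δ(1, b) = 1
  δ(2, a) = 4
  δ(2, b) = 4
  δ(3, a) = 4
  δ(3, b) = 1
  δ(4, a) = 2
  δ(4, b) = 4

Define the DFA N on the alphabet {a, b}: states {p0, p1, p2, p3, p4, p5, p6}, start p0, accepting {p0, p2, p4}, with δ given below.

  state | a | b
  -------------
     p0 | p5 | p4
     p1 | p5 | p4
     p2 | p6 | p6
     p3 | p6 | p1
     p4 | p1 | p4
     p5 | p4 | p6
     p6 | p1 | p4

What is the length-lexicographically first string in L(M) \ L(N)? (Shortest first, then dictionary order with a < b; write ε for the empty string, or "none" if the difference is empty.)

bba

The string bba is accepted by M but not by N.
No shorter string lies in the difference, and bba is the lexicographically first length-3 string in L(M) \ L(N).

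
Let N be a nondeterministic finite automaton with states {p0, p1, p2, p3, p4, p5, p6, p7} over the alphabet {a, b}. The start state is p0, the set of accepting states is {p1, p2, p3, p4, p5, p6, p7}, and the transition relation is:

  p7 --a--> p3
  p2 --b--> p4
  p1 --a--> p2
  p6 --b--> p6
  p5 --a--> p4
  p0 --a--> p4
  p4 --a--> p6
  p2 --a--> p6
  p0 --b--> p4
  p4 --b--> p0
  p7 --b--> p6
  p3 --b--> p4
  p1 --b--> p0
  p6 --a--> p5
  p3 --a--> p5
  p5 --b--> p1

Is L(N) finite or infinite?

infinite

State p0 is reachable from the start and can reach an accepting state, and it lies on the cycle p0 → p4 → p0.
Traversing that cycle any number of times yields accepted strings of unbounded length, so the language is infinite.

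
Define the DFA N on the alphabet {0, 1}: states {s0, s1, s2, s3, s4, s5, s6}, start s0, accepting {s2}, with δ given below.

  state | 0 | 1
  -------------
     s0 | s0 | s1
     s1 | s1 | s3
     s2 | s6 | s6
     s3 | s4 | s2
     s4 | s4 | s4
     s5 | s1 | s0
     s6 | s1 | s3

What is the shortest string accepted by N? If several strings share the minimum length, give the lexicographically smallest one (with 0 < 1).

A breadth-first search from s0 reaches an accepting state first via the path s0 → s1 → s3 → s2 on input 111.
No string of length < 3 is accepted (BFS exhausts all shorter strings without reaching an accepting state), and 111 is the lexicographically least accepting string of length 3.

111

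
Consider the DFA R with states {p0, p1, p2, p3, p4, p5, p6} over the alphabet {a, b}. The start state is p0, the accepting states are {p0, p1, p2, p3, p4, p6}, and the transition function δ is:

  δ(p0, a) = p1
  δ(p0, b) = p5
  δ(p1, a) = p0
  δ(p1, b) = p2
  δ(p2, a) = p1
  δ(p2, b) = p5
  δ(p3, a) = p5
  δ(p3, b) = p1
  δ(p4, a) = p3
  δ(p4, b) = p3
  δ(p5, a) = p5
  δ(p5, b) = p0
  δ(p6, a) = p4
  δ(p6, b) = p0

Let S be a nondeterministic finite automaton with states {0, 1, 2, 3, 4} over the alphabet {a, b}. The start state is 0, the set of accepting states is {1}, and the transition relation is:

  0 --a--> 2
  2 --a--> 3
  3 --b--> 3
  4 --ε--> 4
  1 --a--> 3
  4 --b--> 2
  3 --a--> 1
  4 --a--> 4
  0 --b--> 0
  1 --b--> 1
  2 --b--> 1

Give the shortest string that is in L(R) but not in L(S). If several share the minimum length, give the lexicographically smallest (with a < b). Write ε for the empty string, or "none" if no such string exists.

ε

The empty string ε is accepted by R but not by S.
Since ε is the unique shortest string, it is the required witness.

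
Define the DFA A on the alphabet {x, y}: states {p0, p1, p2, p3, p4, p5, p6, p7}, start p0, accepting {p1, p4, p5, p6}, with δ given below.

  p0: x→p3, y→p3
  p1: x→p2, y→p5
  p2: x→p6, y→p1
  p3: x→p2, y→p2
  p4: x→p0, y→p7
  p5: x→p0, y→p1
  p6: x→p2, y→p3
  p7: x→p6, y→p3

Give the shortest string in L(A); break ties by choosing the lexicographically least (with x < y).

A breadth-first search from p0 reaches an accepting state first via the path p0 → p3 → p2 → p6 on input xxx.
No string of length < 3 is accepted (BFS exhausts all shorter strings without reaching an accepting state), and xxx is the lexicographically least accepting string of length 3.

xxx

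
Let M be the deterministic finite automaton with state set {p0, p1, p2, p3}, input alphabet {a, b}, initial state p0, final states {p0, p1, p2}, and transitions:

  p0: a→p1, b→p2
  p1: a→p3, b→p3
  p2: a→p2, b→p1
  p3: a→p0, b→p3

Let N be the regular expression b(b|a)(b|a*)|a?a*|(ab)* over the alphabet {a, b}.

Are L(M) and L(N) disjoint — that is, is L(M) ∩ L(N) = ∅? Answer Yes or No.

The empty string ε is accepted by both M and N.
Hence L(M) ∩ L(N) ≠ ∅.

No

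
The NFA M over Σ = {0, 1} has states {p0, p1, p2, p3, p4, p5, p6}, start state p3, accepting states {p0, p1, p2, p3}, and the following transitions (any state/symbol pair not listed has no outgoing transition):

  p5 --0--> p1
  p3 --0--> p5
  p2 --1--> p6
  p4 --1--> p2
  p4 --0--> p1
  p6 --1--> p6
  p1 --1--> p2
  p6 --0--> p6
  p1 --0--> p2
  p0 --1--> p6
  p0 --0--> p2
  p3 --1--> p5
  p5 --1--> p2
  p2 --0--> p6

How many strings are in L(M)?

9

The useful subgraph on states {p1, p2, p3, p5} is acyclic, so L(M) is finite; the longest accepting path visits 4 useful states, giving maximum string length 3.
Counting accepting paths from p3 by length: 1 of length 0, 4 of length 2, 4 of length 3. Total 9.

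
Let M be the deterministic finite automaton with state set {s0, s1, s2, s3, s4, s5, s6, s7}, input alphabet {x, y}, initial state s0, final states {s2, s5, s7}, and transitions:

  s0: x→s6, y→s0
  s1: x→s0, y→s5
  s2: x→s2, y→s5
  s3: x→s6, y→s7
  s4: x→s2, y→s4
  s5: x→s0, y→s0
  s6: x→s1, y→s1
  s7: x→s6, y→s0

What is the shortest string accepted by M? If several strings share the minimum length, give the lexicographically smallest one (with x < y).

A breadth-first search from s0 reaches an accepting state first via the path s0 → s6 → s1 → s5 on input xxy.
No string of length < 3 is accepted (BFS exhausts all shorter strings without reaching an accepting state), and xxy is the lexicographically least accepting string of length 3.

xxy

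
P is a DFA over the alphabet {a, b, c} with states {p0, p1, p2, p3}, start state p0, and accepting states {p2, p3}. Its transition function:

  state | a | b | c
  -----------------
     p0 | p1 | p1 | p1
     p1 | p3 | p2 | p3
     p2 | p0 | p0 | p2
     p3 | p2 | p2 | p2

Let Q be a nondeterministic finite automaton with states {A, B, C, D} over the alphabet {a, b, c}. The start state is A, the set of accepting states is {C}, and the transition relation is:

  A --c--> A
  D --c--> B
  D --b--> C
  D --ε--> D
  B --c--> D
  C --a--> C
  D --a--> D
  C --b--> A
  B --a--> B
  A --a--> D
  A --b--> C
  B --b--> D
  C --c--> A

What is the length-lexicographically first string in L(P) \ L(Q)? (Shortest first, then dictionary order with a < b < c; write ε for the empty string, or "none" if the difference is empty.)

The string aa is accepted by P but not by Q.
No shorter string lies in the difference, and aa is the lexicographically first length-2 string in L(P) \ L(Q).

aa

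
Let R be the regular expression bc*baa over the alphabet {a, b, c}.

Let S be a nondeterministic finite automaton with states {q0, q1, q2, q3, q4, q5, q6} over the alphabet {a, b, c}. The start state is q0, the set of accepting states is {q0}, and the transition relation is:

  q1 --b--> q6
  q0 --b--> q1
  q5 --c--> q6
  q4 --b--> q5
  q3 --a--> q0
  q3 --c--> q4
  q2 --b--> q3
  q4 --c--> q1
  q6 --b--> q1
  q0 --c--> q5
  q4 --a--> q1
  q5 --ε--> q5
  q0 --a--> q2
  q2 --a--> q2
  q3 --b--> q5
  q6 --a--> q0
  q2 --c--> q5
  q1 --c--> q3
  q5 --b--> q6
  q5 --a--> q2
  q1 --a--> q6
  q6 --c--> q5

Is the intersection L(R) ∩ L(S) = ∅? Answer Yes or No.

Yes

Converting the expression R to a DFA (subset construction, then merging equivalent states) gives the minimal DFA with states {r0, r1, r2, r3, r4, r5}, start state r0, accepting states {r5} and transitions r0: a→r1, b→r2, c→r1; r1: a→r1, b→r1, c→r1; r2: a→r1, b→r3, c→r2; r3: a→r4, b→r1, c→r1; r4: a→r5, b→r1, c→r1; r5: a→r1, b→r1, c→r1.
Exploring the product automaton R × S from the start pair (r0, q0), following both machines on each input symbol, reaches 16 state pairs: (r0, q0), (r1, q2), (r2, q1), (r1, q5), (r1, q3), (r1, q6), (r3, q6), (r2, q3), (r1, q0), (r1, q4), (r1, q1), (r4, q0), (r3, q5), (r2, q4), (r5, q2), (r4, q2).
R accepts in {r5} and S accepts in {q0}; no reachable pair has both components accepting, so no string drives both machines to acceptance simultaneously and L(R) ∩ L(S) = ∅.
So no string is accepted by both, and the intersection is empty.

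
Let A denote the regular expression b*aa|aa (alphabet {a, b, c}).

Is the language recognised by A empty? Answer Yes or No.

The string aa matches the expression, so it belongs to L(A).
Since L(A) contains at least one string, it is not empty.

No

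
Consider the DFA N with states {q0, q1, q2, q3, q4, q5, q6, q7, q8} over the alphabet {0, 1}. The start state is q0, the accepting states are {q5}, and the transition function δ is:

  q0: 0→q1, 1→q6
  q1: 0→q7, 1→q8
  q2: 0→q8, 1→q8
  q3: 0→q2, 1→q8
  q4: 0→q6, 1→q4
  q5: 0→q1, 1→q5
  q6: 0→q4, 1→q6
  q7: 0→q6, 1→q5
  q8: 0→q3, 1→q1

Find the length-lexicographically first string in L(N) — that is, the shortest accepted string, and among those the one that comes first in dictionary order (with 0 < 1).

001

A breadth-first search from q0 reaches an accepting state first via the path q0 → q1 → q7 → q5 on input 001.
No string of length < 3 is accepted (BFS exhausts all shorter strings without reaching an accepting state), and 001 is the lexicographically least accepting string of length 3.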